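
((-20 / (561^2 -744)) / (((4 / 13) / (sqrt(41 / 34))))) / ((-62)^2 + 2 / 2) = -13 *sqrt(1394) / 8209242642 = -0.00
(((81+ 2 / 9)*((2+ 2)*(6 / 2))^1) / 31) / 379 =2924 / 35247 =0.08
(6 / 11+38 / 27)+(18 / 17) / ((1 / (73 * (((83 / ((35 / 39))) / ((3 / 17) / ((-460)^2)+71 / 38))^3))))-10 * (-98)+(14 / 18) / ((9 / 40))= 9375430.53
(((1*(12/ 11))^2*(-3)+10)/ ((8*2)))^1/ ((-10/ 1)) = -389/ 9680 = -0.04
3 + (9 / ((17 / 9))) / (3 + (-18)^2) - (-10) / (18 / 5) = 96599 / 16677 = 5.79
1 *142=142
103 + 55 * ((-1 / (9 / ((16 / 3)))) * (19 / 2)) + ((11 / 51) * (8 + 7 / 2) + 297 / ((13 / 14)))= 115.70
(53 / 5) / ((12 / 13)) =689 / 60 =11.48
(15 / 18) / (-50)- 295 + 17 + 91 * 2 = -5761 / 60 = -96.02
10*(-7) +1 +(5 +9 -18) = -73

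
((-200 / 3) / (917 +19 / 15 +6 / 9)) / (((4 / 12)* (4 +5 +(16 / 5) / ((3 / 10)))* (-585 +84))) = 375 / 16976719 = 0.00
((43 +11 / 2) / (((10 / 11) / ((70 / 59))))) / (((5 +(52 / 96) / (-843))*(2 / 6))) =226669212 / 5967673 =37.98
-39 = -39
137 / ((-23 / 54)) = -7398 / 23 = -321.65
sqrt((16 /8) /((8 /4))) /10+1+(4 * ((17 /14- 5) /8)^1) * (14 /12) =-133 /120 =-1.11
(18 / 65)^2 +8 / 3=34772 / 12675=2.74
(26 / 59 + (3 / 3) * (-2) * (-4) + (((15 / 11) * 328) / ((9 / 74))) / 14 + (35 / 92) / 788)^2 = 71762186446591443812689 / 976238818686464256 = 73508.84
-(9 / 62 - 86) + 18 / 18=86.85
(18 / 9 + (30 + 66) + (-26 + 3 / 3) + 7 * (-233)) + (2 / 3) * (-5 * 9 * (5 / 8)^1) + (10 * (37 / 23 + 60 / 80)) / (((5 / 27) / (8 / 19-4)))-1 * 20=-3587943 / 1748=-2052.60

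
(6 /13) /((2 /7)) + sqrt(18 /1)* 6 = 27.07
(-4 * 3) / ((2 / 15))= -90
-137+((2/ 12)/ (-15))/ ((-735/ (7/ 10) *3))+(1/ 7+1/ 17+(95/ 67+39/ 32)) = -346573364513/ 2583252000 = -134.16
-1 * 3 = -3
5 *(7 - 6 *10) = -265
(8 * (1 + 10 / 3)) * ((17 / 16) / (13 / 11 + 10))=2431 / 738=3.29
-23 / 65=-0.35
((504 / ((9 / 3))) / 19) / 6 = 28 / 19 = 1.47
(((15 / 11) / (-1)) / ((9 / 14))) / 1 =-70 / 33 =-2.12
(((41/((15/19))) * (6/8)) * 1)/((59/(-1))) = -779/1180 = -0.66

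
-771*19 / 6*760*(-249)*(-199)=-91943862540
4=4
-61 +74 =13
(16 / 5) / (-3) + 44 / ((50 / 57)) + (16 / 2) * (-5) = 682 / 75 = 9.09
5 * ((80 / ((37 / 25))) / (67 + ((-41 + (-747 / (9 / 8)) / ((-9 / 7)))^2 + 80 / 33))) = 0.00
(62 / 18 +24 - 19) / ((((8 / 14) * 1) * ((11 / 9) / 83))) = 11039 / 11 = 1003.55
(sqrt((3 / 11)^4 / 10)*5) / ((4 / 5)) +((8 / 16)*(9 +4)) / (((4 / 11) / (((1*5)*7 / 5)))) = 45*sqrt(10) / 968 +1001 / 8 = 125.27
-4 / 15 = -0.27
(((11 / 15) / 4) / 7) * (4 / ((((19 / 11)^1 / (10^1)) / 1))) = 242 / 399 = 0.61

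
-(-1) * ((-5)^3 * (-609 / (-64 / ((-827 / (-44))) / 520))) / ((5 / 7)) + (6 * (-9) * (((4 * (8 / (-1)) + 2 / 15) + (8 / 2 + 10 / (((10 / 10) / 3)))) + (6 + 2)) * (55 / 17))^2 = -13141245.71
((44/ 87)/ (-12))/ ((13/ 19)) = -209/ 3393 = -0.06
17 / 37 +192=7121 / 37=192.46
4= 4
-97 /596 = -0.16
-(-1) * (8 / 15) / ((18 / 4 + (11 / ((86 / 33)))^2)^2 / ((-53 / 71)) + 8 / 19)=-440669773696 / 550890585491475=-0.00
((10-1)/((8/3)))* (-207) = -5589/8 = -698.62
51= 51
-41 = -41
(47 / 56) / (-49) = -47 / 2744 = -0.02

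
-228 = -228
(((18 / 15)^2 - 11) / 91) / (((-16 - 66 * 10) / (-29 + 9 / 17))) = -0.00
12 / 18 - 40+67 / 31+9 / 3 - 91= -11641 / 93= -125.17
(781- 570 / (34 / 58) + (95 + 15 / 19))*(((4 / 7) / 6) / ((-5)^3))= 20578 / 282625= 0.07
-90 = -90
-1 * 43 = -43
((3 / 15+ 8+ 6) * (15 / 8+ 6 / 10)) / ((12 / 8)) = 2343 / 100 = 23.43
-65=-65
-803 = -803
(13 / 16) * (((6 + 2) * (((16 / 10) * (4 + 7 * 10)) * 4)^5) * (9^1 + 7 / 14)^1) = 1471280335801737.54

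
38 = 38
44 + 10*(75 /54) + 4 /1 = 557 /9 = 61.89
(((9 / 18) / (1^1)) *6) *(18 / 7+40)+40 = 1174 / 7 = 167.71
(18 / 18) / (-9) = -1 / 9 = -0.11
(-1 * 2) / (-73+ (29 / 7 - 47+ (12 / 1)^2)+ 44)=-14 / 505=-0.03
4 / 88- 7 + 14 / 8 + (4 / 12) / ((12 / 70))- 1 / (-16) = -5065 / 1584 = -3.20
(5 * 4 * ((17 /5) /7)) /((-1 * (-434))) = 34 /1519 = 0.02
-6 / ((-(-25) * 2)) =-3 / 25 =-0.12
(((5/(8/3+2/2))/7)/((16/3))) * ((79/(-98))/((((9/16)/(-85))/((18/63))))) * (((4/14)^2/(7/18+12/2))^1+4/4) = 38322505/29765197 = 1.29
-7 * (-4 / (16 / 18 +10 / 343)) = 43218 / 1417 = 30.50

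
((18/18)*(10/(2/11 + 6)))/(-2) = -55/68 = -0.81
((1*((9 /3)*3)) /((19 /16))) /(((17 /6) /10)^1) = 8640 /323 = 26.75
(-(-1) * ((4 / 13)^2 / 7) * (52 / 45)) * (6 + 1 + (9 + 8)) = 512 / 1365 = 0.38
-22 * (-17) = 374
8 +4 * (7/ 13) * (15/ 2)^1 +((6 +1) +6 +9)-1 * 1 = 45.15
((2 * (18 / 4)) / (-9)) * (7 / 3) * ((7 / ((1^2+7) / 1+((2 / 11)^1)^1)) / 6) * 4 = -539 / 405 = -1.33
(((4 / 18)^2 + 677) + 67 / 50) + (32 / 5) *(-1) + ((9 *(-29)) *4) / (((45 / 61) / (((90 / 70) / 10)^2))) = 643568647 / 992250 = 648.60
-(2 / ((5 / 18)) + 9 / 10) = -81 / 10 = -8.10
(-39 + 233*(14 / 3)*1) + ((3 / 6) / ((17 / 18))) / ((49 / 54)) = 1048.92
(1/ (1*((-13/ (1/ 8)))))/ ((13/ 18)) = -9/ 676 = -0.01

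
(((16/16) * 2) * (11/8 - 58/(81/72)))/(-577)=3613/20772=0.17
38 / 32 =19 / 16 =1.19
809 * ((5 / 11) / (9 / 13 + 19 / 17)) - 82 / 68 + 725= 926.96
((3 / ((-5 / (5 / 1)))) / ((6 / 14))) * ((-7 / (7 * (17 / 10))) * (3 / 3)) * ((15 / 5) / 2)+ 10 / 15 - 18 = -569 / 51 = -11.16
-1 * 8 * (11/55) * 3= -24/5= -4.80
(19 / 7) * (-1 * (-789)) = 2141.57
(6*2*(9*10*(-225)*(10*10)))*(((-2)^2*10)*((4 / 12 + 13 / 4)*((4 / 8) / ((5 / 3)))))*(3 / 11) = -3134700000 / 11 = -284972727.27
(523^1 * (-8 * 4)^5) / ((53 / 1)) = -17548967936 / 53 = -331112602.57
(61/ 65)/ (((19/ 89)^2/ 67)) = 1379.63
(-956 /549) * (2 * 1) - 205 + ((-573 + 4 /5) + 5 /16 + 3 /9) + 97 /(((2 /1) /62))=97808221 /43920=2226.96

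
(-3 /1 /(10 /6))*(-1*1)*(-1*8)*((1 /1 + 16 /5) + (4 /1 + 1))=-3312 /25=-132.48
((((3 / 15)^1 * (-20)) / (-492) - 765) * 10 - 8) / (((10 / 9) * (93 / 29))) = -13657898 / 6355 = -2149.16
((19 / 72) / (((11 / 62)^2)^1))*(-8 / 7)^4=37394432 / 2614689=14.30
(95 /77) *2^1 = 190 /77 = 2.47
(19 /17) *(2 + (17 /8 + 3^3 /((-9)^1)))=171 /136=1.26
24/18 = 4/3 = 1.33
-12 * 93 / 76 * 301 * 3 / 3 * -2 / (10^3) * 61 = 539.23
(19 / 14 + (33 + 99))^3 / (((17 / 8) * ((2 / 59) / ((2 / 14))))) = 383959100417 / 81634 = 4703421.37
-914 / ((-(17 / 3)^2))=8226 / 289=28.46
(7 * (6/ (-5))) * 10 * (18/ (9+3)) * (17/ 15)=-714/ 5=-142.80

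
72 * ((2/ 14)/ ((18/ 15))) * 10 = 600/ 7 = 85.71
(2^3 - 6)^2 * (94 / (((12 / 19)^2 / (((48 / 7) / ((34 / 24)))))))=542944 / 119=4562.55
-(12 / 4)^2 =-9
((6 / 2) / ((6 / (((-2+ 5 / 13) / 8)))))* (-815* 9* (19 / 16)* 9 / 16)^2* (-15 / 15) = 33037848085725 / 13631488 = 2423642.09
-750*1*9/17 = -6750/17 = -397.06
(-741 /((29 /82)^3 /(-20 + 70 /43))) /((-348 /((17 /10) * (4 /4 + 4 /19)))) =-55351419994 /30413083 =-1819.99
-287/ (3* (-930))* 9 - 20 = -5913/ 310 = -19.07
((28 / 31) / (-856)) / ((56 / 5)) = -5 / 53072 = -0.00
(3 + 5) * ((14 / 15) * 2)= 224 / 15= 14.93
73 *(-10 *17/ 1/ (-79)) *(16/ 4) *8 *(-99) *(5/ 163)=-196574400/ 12877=-15265.54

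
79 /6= 13.17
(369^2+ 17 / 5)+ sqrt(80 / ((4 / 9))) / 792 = sqrt(5) / 132+ 680822 / 5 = 136164.42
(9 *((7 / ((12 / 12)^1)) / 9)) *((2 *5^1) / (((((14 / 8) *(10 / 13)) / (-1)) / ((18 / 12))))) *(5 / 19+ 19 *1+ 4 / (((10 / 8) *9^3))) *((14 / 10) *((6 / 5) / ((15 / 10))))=-1683.21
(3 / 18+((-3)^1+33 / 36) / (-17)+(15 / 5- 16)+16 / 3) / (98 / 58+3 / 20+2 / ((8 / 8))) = -1.92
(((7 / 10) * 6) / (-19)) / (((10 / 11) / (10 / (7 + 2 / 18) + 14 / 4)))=-36267 / 30400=-1.19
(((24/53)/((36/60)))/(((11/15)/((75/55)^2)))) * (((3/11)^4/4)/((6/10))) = 0.00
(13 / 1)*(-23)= -299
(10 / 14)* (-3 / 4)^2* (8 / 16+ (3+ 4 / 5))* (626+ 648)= 35217 / 16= 2201.06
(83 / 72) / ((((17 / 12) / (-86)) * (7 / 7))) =-3569 / 51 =-69.98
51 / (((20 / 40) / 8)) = 816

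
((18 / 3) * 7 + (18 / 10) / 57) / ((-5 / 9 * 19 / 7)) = -27.87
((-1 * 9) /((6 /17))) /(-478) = 51 /956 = 0.05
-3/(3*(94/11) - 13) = -33/139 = -0.24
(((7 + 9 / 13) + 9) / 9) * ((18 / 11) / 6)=217 / 429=0.51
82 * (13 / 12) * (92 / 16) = 12259 / 24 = 510.79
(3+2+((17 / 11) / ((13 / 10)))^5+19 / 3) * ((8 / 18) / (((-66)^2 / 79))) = 0.11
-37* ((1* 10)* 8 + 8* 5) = -4440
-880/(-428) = 220/107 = 2.06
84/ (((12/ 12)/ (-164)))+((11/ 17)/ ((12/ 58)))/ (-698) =-980796415/ 71196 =-13776.00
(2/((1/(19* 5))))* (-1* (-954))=181260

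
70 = 70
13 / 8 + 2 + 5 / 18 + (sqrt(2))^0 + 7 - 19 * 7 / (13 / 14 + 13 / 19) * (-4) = 3518839 / 10296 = 341.77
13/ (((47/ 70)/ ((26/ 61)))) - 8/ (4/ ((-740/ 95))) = 1298172/ 54473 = 23.83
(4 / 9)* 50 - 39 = -151 / 9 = -16.78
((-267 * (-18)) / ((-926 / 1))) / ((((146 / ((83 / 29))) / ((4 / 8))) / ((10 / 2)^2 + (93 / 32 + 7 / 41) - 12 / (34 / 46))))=-52677871533 / 87446935936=-0.60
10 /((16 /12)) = 15 /2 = 7.50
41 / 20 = 2.05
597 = 597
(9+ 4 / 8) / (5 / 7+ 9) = 133 / 136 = 0.98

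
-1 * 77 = -77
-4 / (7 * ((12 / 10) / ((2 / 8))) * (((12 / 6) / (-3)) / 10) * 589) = 25 / 8246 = 0.00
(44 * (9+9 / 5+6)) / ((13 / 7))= 25872 / 65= 398.03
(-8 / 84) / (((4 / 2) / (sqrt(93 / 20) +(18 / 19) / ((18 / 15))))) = -sqrt(465) / 210- 5 / 133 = -0.14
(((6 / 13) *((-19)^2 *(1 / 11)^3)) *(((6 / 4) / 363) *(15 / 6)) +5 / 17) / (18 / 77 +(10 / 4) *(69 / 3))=147200795 / 28768261951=0.01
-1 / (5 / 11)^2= -121 / 25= -4.84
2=2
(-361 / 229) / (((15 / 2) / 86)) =-62092 / 3435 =-18.08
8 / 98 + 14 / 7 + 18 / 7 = 228 / 49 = 4.65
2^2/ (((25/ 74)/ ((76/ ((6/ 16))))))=179968/ 75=2399.57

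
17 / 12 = 1.42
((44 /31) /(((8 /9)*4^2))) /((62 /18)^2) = 8019 /953312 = 0.01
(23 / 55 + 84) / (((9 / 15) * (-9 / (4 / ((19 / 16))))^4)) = 77896613888 / 28216190673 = 2.76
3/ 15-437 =-2184/ 5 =-436.80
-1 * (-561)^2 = -314721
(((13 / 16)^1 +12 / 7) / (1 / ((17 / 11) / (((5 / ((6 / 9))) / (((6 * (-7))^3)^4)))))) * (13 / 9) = 1246287969644778837504 / 55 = 22659781266268706136.44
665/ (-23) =-665/ 23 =-28.91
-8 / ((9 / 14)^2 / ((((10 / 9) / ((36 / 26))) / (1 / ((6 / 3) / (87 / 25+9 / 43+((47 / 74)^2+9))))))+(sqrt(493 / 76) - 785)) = 89991739389557824000000 * sqrt(9367) / 261151556607807718309770014019+2672924734648287847550368000 / 261151556607807718309770014019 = 0.01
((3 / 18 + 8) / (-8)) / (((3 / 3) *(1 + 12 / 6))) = -49 / 144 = -0.34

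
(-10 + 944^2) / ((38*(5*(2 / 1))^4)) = 445563 / 190000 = 2.35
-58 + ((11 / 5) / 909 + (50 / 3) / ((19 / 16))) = -3796381 / 86355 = -43.96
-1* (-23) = 23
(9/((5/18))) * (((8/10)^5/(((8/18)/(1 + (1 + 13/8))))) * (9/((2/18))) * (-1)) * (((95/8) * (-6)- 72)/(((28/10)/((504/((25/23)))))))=12999165902784/78125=166389323.56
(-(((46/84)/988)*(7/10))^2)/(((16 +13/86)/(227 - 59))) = -159229/101689801200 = -0.00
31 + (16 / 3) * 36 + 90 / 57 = 4267 / 19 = 224.58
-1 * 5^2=-25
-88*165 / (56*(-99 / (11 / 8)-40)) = 1815 / 784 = 2.32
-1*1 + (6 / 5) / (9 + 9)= -14 / 15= -0.93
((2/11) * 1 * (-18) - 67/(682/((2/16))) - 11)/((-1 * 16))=0.89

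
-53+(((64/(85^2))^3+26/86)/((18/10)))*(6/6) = -1542239788021558/29191372509375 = -52.83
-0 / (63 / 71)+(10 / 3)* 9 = 30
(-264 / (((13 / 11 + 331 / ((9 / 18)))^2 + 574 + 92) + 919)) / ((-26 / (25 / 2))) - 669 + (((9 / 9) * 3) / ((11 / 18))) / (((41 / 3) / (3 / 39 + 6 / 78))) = -20947049118048 / 31313585303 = -668.94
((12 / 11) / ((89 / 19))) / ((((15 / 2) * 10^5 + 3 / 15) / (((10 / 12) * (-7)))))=-6650 / 3671250979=-0.00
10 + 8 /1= 18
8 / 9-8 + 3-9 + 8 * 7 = 386 / 9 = 42.89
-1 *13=-13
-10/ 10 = -1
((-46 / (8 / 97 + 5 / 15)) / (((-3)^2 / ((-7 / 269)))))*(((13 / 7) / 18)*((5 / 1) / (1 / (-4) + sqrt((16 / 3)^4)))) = 116012 / 19822341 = 0.01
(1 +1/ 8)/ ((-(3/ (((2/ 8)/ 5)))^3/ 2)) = -1/ 96000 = -0.00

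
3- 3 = 0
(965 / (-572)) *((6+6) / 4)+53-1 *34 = 7973 / 572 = 13.94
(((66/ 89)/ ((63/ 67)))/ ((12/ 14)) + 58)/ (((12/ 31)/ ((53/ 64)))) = 77541385/ 615168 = 126.05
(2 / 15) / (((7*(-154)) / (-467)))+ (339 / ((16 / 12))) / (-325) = -1523069 / 2102100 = -0.72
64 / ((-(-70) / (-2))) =-64 / 35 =-1.83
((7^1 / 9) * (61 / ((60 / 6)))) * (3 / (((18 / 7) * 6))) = 2989 / 3240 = 0.92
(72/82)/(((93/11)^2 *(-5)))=-484/197005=-0.00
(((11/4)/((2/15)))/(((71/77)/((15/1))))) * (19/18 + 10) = 4213825/1136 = 3709.35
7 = 7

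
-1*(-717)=717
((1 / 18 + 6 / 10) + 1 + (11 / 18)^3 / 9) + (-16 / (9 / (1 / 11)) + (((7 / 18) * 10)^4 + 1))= 667547809 / 2886840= 231.24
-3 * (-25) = 75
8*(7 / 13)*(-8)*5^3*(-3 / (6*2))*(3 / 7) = 6000 / 13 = 461.54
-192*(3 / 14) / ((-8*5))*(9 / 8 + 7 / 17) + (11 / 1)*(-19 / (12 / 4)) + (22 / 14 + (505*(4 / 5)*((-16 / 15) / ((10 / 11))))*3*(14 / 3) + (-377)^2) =805785367 / 5950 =135426.11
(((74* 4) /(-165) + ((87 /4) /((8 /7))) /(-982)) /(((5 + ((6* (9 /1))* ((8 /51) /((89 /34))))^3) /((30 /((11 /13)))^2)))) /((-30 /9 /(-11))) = -10081356501461661 /52115741749984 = -193.44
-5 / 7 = -0.71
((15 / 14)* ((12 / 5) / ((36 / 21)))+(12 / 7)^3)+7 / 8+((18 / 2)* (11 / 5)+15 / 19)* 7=39503243 / 260680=151.54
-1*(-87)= 87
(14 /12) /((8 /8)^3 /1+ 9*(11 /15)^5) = 196875 /490852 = 0.40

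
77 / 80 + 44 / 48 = 451 / 240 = 1.88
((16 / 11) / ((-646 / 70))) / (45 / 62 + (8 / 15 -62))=520800 / 200705417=0.00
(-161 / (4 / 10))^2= 648025 / 4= 162006.25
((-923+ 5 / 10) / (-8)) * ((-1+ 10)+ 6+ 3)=16605 / 8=2075.62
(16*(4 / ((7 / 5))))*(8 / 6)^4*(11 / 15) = 180224 / 1701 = 105.95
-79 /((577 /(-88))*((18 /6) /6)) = 13904 /577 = 24.10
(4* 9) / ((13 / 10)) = 360 / 13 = 27.69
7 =7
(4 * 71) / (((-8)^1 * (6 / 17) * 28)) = -1207 / 336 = -3.59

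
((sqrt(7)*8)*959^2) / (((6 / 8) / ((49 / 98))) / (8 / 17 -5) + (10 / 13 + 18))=1055749.66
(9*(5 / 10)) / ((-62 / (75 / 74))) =-675 / 9176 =-0.07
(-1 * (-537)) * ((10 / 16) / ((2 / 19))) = 51015 / 16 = 3188.44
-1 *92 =-92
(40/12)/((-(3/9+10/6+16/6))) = -5/7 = -0.71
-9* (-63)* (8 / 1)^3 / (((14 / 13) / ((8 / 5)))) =2156544 / 5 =431308.80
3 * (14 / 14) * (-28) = -84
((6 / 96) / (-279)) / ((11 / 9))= -0.00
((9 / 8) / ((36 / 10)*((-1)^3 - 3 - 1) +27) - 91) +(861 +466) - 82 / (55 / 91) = 484199 / 440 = 1100.45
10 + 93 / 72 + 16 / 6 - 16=-49 / 24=-2.04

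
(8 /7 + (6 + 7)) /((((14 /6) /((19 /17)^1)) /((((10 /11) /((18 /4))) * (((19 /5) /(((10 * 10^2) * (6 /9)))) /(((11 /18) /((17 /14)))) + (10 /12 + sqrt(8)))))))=37072097 /32070500 + 2280 * sqrt(2) /833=5.03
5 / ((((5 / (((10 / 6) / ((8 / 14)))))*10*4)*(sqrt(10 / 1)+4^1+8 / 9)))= 231 / 9008-189*sqrt(10) / 36032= 0.01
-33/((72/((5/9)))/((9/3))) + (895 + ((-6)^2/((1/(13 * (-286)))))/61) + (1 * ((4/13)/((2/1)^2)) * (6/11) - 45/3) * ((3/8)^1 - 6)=-381812329/314028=-1215.85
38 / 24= 19 / 12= 1.58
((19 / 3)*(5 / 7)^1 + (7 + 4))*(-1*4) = -1304 / 21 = -62.10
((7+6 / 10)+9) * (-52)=-4316 / 5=-863.20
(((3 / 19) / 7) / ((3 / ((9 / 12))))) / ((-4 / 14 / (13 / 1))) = -39 / 152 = -0.26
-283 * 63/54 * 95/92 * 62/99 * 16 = -23336180/6831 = -3416.22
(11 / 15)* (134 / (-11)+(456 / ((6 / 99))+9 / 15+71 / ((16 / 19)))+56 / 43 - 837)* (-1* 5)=-24790.45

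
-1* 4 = -4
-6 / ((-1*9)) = 2 / 3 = 0.67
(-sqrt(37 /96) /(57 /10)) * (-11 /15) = 11 * sqrt(222) /2052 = 0.08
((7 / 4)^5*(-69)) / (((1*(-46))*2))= 50421 / 4096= 12.31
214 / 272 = 107 / 136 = 0.79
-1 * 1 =-1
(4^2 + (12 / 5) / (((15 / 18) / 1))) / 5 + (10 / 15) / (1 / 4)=2416 / 375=6.44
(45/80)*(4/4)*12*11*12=891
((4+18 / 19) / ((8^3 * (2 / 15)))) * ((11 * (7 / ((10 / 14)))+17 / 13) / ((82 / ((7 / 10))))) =0.07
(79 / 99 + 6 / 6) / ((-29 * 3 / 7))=-1246 / 8613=-0.14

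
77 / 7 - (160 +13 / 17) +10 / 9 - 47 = -29935 / 153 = -195.65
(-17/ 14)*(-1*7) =17/ 2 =8.50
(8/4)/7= 2/7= 0.29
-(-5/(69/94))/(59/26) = 3.00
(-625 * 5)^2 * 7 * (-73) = -4990234375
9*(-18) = -162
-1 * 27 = -27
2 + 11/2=7.50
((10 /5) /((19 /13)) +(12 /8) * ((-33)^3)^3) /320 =-2645454610911269 /12160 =-217553833134.15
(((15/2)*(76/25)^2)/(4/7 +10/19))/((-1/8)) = -4609248/9125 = -505.12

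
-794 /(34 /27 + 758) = -10719 /10250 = -1.05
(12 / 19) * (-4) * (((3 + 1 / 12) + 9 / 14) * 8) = -10016 / 133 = -75.31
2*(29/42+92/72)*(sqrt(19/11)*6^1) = 496*sqrt(209)/231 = 31.04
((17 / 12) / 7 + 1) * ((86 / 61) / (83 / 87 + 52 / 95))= 11964965 / 10597286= 1.13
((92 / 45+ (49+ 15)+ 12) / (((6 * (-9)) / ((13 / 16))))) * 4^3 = -91312 / 1215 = -75.15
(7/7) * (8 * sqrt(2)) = 11.31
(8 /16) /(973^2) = 0.00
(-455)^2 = 207025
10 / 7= 1.43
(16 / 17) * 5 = 80 / 17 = 4.71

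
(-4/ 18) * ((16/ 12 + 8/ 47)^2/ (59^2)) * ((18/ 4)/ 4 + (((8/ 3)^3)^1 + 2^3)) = -68168812/ 16816999923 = -0.00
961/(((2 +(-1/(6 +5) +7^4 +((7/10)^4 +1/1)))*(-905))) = -21142000/47866610391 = -0.00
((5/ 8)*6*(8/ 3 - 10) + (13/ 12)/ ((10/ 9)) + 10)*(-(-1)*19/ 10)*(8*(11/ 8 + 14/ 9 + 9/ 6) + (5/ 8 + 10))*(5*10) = -41658203/ 576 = -72323.27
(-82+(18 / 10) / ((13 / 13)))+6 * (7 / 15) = -387 / 5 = -77.40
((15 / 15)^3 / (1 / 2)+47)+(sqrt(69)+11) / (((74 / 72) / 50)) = 1800 *sqrt(69) / 37+21613 / 37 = 988.24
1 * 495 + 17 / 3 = 1502 / 3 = 500.67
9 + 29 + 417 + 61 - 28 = 488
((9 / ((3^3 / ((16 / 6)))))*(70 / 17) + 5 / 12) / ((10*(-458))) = -0.00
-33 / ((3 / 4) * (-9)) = 44 / 9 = 4.89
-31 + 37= 6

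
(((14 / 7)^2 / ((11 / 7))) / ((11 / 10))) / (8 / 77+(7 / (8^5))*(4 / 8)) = 128450560 / 5773097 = 22.25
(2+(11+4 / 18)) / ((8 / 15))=595 / 24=24.79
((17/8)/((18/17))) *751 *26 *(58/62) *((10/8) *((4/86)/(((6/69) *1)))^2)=216423694435/16507872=13110.33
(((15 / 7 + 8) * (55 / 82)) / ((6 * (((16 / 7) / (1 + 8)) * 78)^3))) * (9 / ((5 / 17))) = 52696413 / 11806572544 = 0.00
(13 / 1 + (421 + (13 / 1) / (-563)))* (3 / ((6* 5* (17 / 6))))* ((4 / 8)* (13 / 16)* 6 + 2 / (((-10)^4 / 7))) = 17876819943 / 478550000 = 37.36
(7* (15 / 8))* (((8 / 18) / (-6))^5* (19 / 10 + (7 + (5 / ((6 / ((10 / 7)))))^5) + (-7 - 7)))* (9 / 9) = 221265802 / 2790589782267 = 0.00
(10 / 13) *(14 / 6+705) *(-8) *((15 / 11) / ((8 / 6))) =-636600 / 143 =-4451.75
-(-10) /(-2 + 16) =5 /7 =0.71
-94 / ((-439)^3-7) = 47 / 42302263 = 0.00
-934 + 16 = -918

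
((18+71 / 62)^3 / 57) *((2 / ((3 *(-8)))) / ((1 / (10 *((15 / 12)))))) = -41811155075 / 326032704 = -128.24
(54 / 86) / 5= 27 / 215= 0.13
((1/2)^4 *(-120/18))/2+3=67/24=2.79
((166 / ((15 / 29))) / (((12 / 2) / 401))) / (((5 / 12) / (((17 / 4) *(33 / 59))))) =180493709 / 1475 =122368.62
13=13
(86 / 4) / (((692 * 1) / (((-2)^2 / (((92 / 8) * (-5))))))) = -43 / 19895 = -0.00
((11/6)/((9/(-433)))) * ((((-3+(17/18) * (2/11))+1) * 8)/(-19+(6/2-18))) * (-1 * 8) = 1253968/4131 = 303.55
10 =10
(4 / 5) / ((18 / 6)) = 0.27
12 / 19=0.63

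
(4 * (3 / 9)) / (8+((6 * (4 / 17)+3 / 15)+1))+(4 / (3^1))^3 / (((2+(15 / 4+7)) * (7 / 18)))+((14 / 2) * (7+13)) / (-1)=-67331338 / 483021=-139.40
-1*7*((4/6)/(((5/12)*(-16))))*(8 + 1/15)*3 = 847/50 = 16.94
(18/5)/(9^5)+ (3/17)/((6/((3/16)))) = 99503/17845920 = 0.01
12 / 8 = 1.50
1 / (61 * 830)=1 / 50630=0.00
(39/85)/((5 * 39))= 1/425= 0.00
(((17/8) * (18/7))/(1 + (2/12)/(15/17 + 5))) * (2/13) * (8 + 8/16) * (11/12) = 715275/112294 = 6.37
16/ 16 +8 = 9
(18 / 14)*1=9 / 7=1.29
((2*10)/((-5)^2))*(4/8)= 2/5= 0.40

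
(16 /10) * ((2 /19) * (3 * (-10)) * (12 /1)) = -1152 /19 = -60.63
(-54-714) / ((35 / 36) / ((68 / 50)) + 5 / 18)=-34816 / 45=-773.69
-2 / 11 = -0.18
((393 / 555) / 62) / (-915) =-0.00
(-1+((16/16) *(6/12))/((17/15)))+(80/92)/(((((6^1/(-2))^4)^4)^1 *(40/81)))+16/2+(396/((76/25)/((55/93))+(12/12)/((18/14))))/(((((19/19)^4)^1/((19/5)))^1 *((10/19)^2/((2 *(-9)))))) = -251327420787578996/15218167506147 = -16514.96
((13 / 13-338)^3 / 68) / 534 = -38272753 / 36312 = -1054.00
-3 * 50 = -150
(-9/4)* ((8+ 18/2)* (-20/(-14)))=-765/14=-54.64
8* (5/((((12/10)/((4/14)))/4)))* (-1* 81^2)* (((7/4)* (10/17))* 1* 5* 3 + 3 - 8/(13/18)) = -406782000/221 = -1840642.53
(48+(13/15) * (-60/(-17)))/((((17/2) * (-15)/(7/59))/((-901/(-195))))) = -644056/2933775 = -0.22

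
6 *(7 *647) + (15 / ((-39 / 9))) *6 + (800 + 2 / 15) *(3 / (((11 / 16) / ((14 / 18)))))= 192205952 / 6435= 29868.83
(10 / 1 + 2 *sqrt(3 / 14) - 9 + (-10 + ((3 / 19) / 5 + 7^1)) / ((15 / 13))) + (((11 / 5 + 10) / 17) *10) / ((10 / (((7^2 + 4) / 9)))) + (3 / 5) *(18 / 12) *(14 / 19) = sqrt(42) / 7 + 241039 / 72675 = 4.24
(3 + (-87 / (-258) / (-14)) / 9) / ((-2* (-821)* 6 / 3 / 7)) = 32479 / 5083632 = 0.01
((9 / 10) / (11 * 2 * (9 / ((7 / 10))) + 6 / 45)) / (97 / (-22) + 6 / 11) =-2079 / 2525690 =-0.00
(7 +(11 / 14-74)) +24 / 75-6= -25163 / 350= -71.89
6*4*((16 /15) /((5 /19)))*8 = 19456 /25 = 778.24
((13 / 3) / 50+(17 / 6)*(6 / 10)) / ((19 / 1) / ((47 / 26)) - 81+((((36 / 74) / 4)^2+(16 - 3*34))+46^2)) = 34487848 / 37824523425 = 0.00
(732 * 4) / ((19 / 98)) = 286944 / 19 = 15102.32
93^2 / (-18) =-480.50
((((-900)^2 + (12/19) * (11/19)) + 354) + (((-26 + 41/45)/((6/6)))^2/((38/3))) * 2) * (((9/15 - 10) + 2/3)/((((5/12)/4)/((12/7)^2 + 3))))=-40151541643774448/99500625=-403530547.11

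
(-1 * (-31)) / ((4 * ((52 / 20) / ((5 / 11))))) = 775 / 572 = 1.35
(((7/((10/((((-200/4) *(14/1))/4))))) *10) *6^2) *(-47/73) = 2072700/73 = 28393.15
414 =414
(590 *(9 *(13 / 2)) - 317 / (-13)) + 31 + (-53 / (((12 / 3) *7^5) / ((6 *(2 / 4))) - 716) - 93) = 29169244413 / 846040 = 34477.38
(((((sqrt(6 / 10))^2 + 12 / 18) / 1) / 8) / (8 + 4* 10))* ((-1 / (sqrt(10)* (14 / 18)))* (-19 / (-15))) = -361* sqrt(10) / 672000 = -0.00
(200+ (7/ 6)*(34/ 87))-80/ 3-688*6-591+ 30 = -1178470/ 261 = -4515.21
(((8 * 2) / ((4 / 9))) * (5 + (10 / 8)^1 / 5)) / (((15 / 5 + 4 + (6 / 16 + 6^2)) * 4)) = 378 / 347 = 1.09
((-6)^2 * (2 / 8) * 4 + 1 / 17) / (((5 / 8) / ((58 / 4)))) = 71108 / 85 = 836.56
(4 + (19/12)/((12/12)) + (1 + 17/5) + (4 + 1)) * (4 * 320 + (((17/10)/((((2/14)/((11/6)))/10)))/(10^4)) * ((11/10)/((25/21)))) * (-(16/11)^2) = -1917896870969/47265625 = -40576.99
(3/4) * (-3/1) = -9/4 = -2.25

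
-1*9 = -9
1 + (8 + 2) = 11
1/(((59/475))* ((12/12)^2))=475/59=8.05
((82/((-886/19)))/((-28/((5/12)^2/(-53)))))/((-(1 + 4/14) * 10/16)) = 3895/15214392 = 0.00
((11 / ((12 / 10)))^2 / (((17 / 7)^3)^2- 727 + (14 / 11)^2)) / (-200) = 1722499009 / 2132791064640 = 0.00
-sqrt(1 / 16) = -1 / 4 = -0.25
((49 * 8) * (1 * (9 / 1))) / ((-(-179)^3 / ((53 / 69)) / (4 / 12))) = 20776 / 131912797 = 0.00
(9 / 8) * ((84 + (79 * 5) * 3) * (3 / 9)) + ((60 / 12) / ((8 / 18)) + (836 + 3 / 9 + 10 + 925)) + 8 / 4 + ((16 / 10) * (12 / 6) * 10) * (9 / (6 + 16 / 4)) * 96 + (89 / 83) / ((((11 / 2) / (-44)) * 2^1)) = 50008853 / 9960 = 5020.97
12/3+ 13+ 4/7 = 123/7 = 17.57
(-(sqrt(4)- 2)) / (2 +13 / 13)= 0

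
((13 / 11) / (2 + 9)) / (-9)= -13 / 1089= -0.01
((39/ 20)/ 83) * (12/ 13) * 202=1818/ 415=4.38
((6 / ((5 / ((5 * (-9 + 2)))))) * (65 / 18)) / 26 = -35 / 6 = -5.83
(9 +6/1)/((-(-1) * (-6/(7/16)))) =-35/32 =-1.09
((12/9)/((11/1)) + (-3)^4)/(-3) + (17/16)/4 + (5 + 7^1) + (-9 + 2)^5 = -106582765/6336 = -16821.77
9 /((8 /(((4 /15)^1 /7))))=3 /70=0.04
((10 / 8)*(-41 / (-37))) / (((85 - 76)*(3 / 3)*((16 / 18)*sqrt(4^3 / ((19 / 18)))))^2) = 3895 / 10911744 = 0.00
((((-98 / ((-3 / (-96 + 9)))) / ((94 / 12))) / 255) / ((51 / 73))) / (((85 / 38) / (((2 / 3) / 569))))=-31534832 / 29562380775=-0.00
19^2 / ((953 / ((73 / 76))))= 0.36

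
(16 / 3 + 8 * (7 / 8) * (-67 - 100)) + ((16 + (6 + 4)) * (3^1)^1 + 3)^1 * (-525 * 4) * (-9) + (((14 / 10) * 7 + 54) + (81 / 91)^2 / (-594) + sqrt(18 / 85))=3 * sqrt(170) / 85 + 4180530714719 / 2732730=1529800.59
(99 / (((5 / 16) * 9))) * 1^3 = 176 / 5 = 35.20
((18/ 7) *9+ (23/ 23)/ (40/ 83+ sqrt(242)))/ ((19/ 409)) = 30993611 *sqrt(2)/ 31645222+ 7881836546/ 15822611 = 499.52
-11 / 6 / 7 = -11 / 42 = -0.26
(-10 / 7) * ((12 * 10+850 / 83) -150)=16400 / 581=28.23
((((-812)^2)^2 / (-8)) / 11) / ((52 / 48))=-652101765504 / 143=-4560152206.32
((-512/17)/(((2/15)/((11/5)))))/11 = -768/17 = -45.18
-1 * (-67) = 67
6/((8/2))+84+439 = 524.50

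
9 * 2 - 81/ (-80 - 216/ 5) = 11493/ 616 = 18.66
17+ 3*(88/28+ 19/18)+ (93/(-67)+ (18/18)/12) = 53073/1876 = 28.29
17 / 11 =1.55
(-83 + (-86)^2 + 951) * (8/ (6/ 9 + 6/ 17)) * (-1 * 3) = -2528784/ 13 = -194521.85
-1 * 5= -5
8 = 8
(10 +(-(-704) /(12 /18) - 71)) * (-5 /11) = -4975 /11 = -452.27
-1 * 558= -558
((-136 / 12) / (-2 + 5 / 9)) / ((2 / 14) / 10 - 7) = -2380 / 2119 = -1.12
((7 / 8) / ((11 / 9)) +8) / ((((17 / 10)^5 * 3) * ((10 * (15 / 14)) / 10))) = 26845000 / 140565843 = 0.19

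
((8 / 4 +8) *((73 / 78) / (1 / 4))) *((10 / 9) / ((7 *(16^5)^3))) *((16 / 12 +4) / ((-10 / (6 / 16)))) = -365 / 354091017102377877504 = -0.00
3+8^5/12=8201/3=2733.67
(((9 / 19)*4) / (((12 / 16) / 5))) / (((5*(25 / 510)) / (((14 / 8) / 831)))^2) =169932 / 182231375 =0.00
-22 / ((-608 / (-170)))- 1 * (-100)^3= 151999065 / 152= 999993.85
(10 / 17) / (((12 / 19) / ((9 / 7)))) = 285 / 238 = 1.20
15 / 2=7.50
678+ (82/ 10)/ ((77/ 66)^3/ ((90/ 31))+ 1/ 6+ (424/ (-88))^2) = 38180920422/ 56285593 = 678.34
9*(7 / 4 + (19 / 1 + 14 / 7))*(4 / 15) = 273 / 5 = 54.60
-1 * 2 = -2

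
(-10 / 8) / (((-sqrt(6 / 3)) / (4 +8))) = 15 * sqrt(2) / 2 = 10.61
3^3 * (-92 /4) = -621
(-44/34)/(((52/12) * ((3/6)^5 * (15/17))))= -704/65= -10.83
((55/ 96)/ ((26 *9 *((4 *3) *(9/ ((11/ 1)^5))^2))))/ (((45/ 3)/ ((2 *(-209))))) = -1820627.96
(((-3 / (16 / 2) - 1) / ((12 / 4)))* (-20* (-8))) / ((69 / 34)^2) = -254320 / 14283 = -17.81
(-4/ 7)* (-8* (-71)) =-2272/ 7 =-324.57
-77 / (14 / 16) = -88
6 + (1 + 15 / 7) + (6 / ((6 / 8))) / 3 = 11.81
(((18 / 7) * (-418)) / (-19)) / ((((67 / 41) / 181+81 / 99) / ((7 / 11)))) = 1469358 / 33763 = 43.52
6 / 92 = 3 / 46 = 0.07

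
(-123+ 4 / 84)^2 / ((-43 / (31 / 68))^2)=1601680441 / 942612804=1.70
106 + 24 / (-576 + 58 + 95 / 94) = 1716342 / 16199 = 105.95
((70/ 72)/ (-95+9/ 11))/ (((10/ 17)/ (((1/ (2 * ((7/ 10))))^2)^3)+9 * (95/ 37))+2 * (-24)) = 2921875/ 5791982256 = 0.00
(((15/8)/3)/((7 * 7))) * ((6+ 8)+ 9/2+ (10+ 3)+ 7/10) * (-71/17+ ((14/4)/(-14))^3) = -104903/60928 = -1.72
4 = 4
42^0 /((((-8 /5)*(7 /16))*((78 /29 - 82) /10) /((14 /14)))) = 0.18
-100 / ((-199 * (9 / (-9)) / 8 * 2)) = -400 / 199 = -2.01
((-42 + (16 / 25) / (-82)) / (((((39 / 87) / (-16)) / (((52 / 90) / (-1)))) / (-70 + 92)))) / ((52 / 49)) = -10768633568 / 599625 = -17958.95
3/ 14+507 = 7101/ 14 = 507.21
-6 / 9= -2 / 3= -0.67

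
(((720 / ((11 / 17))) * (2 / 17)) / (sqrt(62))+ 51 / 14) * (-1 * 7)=-5040 * sqrt(62) / 341 - 51 / 2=-141.88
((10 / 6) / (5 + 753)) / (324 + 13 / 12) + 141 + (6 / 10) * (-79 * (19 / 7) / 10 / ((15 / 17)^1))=327088362107 / 2587338250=126.42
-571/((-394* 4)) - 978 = -1540757/1576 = -977.64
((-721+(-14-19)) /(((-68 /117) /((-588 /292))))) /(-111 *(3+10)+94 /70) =226940805 /125236756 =1.81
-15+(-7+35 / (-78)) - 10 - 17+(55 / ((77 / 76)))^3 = 4278693049 / 26754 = 159927.23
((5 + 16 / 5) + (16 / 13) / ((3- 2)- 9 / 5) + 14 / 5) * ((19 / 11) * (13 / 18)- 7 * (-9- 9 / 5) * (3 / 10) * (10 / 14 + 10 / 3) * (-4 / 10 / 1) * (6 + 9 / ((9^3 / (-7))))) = -43816741 / 21450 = -2042.74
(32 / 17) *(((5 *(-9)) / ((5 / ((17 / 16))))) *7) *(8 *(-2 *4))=8064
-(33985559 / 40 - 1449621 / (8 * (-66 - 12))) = -886040569 / 1040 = -851962.09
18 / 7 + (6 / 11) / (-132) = 4349 / 1694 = 2.57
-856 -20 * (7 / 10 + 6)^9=-27206577196294947 / 50000000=-544131543.93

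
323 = 323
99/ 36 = 11/ 4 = 2.75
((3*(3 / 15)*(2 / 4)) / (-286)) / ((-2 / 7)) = 21 / 5720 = 0.00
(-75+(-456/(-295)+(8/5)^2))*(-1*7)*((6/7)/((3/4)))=836552/1475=567.15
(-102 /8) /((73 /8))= -102 /73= -1.40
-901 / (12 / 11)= -9911 / 12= -825.92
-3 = -3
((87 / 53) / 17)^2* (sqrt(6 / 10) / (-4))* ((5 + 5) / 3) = -2523* sqrt(15) / 1623602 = -0.01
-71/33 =-2.15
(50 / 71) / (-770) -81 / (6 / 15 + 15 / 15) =-316310 / 5467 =-57.86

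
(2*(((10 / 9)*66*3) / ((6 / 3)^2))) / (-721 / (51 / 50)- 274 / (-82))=-20910 / 133733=-0.16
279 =279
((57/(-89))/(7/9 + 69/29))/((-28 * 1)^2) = -14877/57495424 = -0.00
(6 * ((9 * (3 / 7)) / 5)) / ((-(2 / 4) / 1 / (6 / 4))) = -486 / 35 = -13.89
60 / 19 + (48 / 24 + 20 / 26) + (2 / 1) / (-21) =30250 / 5187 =5.83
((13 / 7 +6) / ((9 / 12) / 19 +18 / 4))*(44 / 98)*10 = 183920 / 23667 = 7.77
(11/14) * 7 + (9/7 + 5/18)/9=3217/567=5.67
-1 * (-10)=10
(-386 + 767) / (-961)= -381 / 961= -0.40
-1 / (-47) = 1 / 47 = 0.02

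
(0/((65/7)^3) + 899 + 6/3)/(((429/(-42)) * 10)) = -6307/715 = -8.82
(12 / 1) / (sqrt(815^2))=12 / 815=0.01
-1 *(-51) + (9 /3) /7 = 360 /7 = 51.43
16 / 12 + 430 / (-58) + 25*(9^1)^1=19046 / 87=218.92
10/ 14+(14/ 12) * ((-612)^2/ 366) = 510101/ 427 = 1194.62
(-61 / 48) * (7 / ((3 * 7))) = -61 / 144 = -0.42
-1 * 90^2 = -8100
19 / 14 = 1.36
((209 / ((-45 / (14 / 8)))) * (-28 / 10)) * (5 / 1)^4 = 256025 / 18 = 14223.61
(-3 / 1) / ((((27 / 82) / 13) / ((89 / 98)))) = -47437 / 441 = -107.57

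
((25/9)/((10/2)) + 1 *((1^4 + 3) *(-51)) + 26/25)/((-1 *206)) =45541/46350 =0.98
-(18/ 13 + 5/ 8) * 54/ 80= -5643/ 4160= -1.36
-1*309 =-309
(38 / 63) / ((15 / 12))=152 / 315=0.48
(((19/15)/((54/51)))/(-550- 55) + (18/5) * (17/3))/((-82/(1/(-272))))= 196001/214315200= 0.00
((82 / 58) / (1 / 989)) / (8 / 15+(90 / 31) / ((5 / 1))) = 18855285 / 15022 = 1255.18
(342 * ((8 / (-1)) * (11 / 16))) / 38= -99 / 2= -49.50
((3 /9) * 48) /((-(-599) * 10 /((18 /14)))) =72 /20965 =0.00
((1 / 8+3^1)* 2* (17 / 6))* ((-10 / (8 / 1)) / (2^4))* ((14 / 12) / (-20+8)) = 14875 / 110592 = 0.13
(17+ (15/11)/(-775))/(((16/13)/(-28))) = -386.71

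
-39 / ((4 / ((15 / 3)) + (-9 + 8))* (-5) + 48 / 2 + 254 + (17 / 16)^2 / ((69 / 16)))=-43056 / 308305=-0.14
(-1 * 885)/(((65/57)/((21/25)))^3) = -303567810021/858203125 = -353.72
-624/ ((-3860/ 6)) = 936/ 965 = 0.97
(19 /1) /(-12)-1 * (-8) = 77 /12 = 6.42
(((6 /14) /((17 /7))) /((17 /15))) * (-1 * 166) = -7470 /289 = -25.85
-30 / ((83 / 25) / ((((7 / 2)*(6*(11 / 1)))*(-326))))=56479500 / 83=680475.90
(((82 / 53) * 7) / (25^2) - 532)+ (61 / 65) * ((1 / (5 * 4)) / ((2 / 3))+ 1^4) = -1829204829 / 3445000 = -530.97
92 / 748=23 / 187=0.12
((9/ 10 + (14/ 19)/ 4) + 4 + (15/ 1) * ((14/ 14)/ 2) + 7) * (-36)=-66978/ 95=-705.03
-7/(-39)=7/39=0.18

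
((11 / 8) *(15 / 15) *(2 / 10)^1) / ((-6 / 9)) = -33 / 80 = -0.41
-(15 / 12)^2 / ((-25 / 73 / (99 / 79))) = 7227 / 1264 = 5.72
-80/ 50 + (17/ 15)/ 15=-343/ 225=-1.52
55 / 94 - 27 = -2483 / 94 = -26.41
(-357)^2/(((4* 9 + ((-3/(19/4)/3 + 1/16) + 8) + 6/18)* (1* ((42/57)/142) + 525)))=2799981702/509636159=5.49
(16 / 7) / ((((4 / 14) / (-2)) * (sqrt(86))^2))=-0.19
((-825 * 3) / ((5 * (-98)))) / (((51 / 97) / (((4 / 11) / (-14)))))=-1455 / 5831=-0.25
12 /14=6 /7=0.86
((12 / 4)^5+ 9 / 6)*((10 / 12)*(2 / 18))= 815 / 36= 22.64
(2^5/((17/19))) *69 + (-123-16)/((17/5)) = 41257/17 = 2426.88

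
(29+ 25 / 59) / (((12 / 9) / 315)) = 410130 / 59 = 6951.36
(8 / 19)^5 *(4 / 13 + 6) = 2686976 / 32189287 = 0.08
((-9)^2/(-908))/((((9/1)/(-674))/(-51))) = -154683/454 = -340.71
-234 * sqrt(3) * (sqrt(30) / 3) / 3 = -246.66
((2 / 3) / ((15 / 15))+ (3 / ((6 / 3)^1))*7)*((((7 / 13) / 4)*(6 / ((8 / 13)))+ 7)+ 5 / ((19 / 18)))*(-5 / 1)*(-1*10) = 6644725 / 912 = 7285.88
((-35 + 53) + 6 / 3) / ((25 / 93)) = 372 / 5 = 74.40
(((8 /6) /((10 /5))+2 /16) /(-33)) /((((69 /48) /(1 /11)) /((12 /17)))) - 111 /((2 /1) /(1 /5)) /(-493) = 882659 /41160570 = 0.02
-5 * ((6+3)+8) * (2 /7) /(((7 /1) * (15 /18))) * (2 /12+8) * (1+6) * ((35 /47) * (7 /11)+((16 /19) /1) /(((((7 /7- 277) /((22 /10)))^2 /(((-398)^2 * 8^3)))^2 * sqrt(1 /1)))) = -740611544702321849010034 /139161955989375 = -5321939745.94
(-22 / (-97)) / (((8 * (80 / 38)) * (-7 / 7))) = -0.01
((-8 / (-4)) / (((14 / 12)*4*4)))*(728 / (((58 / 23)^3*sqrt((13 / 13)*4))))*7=3321591 / 195112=17.02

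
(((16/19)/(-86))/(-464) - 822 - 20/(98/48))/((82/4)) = -1931358539/47599237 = -40.58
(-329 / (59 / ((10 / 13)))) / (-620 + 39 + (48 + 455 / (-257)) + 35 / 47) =39739910 / 4947531199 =0.01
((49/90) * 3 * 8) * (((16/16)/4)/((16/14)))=343/120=2.86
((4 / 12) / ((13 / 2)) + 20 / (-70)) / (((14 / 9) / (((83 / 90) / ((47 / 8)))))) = -10624 / 449085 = -0.02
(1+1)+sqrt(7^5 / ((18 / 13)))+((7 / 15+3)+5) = 157 / 15+49 * sqrt(182) / 6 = 120.64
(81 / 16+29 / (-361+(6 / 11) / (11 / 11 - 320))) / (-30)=-100978979 / 608042400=-0.17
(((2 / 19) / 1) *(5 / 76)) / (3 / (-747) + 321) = 1245 / 57708016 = 0.00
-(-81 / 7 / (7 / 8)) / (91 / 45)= 29160 / 4459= 6.54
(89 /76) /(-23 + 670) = 89 /49172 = 0.00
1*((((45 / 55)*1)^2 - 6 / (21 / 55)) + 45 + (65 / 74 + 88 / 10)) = 12420747 / 313390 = 39.63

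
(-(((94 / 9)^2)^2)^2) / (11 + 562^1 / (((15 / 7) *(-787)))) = -23986537731591560960 / 1806828718347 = -13275490.64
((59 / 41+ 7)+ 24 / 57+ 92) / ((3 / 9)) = 235710 / 779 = 302.58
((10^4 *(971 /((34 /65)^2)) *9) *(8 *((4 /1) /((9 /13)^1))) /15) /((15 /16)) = 2730607360000 /2601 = 1049829819.30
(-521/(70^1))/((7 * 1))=-521/490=-1.06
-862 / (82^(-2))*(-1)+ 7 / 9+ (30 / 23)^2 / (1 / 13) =27595283971 / 4761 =5796110.89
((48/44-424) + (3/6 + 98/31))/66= -95309/15004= -6.35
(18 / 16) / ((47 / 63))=567 / 376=1.51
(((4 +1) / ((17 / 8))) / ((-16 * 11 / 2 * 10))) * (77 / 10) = -7 / 340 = -0.02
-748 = -748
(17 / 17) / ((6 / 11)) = 11 / 6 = 1.83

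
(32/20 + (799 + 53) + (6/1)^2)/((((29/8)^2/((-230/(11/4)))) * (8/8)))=-52379648/9251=-5662.05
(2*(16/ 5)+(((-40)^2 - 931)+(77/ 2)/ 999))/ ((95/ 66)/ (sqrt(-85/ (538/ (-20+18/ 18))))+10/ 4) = 13879876967/ 45700365 - 74223941*sqrt(868870)/ 685505475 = 202.79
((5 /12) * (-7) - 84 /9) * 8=-98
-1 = -1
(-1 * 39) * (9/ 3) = -117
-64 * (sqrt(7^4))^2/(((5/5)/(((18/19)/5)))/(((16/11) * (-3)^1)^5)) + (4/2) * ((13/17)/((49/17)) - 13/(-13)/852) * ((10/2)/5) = 14711484894401942089/319368964530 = 46064228.30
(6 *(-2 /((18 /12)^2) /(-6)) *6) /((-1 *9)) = -16 /27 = -0.59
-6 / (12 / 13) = -13 / 2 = -6.50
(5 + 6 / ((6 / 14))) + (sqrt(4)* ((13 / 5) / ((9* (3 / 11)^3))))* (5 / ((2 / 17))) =298768 / 243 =1229.50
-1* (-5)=5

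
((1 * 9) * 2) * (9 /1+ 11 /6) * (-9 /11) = -1755 /11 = -159.55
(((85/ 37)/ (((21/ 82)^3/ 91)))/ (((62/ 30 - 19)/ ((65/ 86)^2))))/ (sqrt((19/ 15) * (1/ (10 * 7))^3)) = -80441575906250 * sqrt(798)/ 10400075847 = -218497.02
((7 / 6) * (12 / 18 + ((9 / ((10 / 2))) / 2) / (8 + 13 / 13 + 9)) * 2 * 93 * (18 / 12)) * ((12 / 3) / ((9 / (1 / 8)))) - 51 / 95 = 33989 / 2736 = 12.42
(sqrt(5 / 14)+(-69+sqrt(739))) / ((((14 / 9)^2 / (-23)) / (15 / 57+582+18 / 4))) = -41539311 * sqrt(739) / 7448-41539311 * sqrt(70) / 104272+2866212459 / 7448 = 229881.89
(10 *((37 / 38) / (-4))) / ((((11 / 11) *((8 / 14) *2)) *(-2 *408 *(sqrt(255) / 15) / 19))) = 1295 *sqrt(255) / 443904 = 0.05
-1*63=-63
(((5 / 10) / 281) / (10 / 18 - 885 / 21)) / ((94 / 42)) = -1323 / 69204680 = -0.00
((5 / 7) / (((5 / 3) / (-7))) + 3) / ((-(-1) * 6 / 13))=0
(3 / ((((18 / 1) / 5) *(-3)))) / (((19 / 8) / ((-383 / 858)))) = 3830 / 73359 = 0.05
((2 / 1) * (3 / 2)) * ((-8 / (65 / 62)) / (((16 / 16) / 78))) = -8928 / 5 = -1785.60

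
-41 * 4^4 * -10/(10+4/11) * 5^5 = 1804000000/57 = 31649122.81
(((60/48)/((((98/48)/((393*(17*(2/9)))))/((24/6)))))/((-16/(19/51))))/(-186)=12445/27342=0.46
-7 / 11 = -0.64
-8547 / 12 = -2849 / 4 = -712.25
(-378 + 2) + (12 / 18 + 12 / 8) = -2243 / 6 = -373.83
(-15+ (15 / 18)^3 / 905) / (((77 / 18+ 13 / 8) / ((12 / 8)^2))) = -20697 / 3620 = -5.72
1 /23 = 0.04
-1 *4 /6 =-2 /3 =-0.67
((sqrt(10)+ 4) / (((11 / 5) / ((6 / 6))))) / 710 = sqrt(10) / 1562+ 2 / 781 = 0.00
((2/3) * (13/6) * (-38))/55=-494/495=-1.00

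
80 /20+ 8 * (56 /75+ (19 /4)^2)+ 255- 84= 54221 /150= 361.47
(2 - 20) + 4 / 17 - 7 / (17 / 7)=-351 / 17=-20.65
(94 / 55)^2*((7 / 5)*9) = 556668 / 15125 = 36.80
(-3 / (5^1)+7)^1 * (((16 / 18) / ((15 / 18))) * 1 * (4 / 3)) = 2048 / 225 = 9.10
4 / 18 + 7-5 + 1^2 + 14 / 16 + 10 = 1015 / 72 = 14.10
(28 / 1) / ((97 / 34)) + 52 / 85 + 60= 70.43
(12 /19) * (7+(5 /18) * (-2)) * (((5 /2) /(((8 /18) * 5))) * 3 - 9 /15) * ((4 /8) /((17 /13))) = 4.32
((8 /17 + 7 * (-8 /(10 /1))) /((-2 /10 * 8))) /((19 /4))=218 /323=0.67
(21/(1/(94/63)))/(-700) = -47/1050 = -0.04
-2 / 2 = -1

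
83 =83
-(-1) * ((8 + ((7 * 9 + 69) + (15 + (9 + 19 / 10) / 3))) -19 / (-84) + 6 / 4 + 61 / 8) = 141107 / 840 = 167.98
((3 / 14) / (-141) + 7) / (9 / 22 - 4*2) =-0.92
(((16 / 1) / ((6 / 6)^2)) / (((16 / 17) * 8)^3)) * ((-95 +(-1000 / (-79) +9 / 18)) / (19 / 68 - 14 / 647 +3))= -698766502997 / 742063538176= -0.94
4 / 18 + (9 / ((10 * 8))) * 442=17981 / 360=49.95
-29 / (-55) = 0.53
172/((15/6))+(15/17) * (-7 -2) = 5173/85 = 60.86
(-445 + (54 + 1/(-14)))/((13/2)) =-5475/91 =-60.16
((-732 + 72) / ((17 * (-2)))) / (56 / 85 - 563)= -550 / 15933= -0.03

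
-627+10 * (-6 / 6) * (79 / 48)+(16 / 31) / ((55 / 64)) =-642.86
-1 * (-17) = 17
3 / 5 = 0.60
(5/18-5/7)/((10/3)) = -11/84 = -0.13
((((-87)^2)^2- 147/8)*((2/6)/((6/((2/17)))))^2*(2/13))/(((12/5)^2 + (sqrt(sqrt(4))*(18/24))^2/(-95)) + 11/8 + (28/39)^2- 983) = -943371095225/2443810200162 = -0.39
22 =22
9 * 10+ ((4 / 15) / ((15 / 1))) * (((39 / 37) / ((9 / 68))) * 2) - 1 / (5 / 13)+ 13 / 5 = 2254822 / 24975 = 90.28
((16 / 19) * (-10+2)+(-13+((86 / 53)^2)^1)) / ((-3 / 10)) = 9128510 / 160113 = 57.01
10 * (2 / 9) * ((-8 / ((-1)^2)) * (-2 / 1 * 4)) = 1280 / 9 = 142.22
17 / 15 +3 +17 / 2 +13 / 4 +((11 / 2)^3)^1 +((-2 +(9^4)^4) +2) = 222362422662242791 / 120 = 1853020188852023.26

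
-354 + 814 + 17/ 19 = 8757/ 19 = 460.89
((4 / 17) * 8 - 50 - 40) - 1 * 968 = -17954 / 17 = -1056.12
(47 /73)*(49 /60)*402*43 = 9088.96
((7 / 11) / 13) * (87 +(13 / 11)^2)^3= 8565687434752 / 253333223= 33811.94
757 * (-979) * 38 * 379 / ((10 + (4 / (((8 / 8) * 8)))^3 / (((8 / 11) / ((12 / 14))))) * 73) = -2390833850944 / 165929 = -14408776.35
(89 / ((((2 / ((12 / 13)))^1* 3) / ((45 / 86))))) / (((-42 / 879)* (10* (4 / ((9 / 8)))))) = -2112237 / 500864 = -4.22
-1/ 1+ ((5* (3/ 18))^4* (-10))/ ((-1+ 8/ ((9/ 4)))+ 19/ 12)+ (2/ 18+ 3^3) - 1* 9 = 42767/ 2682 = 15.95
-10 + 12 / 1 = 2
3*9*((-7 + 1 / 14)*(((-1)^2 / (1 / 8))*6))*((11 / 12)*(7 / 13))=-57618 / 13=-4432.15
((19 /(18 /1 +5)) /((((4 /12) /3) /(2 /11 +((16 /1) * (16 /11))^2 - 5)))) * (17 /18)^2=39628547 /11132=3559.88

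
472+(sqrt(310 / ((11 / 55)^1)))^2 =2022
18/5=3.60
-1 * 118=-118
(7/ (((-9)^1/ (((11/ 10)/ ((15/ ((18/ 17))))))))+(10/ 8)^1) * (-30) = -6067/ 170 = -35.69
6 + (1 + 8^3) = 519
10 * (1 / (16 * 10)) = 1 / 16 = 0.06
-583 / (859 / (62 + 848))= -617.61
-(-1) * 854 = 854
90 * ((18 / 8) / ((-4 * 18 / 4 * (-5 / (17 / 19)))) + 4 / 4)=6993 / 76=92.01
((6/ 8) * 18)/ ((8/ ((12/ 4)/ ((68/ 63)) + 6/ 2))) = 10611/ 1088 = 9.75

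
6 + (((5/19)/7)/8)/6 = 6.00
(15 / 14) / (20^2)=3 / 1120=0.00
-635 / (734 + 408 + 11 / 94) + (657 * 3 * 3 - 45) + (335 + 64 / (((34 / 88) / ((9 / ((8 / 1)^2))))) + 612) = 12479576379 / 1825103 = 6837.74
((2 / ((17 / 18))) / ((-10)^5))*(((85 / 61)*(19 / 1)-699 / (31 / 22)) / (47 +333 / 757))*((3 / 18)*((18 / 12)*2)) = 6049896309 / 57723153200000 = 0.00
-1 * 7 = -7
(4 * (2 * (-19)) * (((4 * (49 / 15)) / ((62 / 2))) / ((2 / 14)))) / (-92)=4.87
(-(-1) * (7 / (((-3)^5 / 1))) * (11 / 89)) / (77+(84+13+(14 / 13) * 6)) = -1001 / 50736942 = -0.00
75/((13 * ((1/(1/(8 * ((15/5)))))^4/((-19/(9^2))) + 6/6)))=-0.00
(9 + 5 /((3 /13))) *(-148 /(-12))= 3404 /9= 378.22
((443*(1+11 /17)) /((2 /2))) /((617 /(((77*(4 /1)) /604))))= 955108 /1583839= 0.60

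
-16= -16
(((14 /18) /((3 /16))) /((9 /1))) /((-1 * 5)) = -0.09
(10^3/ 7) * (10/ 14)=5000/ 49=102.04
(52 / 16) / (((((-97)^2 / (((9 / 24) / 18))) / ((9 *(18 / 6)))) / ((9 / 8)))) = 1053 / 4817408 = 0.00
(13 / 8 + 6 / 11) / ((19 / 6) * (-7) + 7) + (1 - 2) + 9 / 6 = 1429 / 4004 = 0.36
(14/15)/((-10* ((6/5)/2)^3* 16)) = -35/1296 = -0.03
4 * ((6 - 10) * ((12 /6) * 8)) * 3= -768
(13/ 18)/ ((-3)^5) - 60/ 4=-65623/ 4374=-15.00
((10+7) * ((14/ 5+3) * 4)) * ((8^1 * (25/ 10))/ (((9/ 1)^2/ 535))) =4220080/ 81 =52099.75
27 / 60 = 9 / 20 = 0.45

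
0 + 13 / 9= 13 / 9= 1.44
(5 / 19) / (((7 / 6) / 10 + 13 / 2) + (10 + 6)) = 300 / 25783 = 0.01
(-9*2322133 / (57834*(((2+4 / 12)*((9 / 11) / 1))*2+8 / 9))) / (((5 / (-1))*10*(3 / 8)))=25543463 / 6238575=4.09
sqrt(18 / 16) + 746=3 * sqrt(2) / 4 + 746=747.06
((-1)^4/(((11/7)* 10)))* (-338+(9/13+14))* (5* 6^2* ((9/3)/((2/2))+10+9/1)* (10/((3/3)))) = -814735.38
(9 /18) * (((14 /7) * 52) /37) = 52 /37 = 1.41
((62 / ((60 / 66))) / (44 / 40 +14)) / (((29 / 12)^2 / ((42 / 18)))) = 229152 / 126991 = 1.80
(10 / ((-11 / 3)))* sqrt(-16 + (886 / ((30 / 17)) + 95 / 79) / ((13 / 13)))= -2* sqrt(684235590) / 869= -60.20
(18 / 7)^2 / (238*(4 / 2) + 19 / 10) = 40 / 2891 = 0.01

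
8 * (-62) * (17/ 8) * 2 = -2108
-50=-50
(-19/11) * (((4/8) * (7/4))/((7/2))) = -19/44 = -0.43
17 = 17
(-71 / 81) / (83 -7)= -0.01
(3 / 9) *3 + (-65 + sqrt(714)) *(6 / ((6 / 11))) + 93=-621 + 11 *sqrt(714)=-327.07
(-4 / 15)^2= 16 / 225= 0.07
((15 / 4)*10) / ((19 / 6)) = 225 / 19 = 11.84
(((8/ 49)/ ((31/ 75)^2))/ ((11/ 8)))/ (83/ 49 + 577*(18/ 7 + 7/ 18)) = 6480000/ 15941501411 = 0.00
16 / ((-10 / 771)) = -6168 / 5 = -1233.60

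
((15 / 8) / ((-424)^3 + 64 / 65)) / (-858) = 25 / 872014263296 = 0.00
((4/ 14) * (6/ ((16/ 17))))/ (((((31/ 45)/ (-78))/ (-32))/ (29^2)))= 1204379280/ 217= 5550134.93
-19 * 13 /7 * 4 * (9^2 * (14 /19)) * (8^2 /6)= -89856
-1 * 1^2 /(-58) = 1 /58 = 0.02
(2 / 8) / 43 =1 / 172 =0.01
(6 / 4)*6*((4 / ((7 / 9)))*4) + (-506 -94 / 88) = -99153 / 308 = -321.93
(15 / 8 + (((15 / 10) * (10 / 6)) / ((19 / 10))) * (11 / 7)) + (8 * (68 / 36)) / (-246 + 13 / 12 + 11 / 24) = 72678563 / 18727464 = 3.88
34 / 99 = 0.34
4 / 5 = 0.80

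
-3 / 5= -0.60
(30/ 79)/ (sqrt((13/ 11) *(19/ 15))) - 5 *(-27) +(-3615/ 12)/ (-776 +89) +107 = 30 *sqrt(40755)/ 19513 +666221/ 2748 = 242.75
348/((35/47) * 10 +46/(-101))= 49.78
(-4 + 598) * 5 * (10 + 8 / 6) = 33660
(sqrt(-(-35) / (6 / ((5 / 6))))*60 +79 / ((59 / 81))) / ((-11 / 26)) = -569.03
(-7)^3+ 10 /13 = -4449 /13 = -342.23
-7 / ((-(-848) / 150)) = -525 / 424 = -1.24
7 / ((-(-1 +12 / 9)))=-21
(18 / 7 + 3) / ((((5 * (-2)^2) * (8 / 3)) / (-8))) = -117 / 140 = -0.84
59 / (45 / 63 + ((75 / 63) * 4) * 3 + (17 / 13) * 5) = 2.74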